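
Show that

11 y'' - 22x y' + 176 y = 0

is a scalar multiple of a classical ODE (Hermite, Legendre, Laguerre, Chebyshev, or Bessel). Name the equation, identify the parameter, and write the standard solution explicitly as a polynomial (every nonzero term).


All three coefficients share the factor 11; dividing through by 11 gives  y'' - 2x y' + 16 y = 0.
This matches the Hermite equation y'' - 2x y' + 2n y = 0 with 2n = 16, so n = 8; the polynomial solution is H_8(x).
With y = sum_k a_k x^k, matching x^k gives (k+2)(k+1) a_{k+2} = 2(k - n) a_k = 2(k - 8) a_k. The right side vanishes at k = 8, so the series with the parity of 8 terminates at degree 8.
Standard normalization: leading coefficient of H_n is 2^n, so a_8 = 2^8 = 256. Work downward with a_k = (k+1)(k+2) a_{k+2} / (2(k - n)):
  a_6 = (7)(8)(256) / (2(6 - 8)) = 14336/(-4) = -3584
  a_4 = (5)(6)(-3584) / (2(4 - 8)) = -107520/(-8) = 13440
  a_2 = (3)(4)(13440) / (2(2 - 8)) = 161280/(-12) = -13440
  a_0 = (1)(2)(-13440) / (2(0 - 8)) = -26880/(-16) = 1680
Hence H_8(x) = 256 x^8 - 3584 x^6 + 13440 x^4 - 13440 x^2 + 1680.

H_8(x); series = 256 x^8 - 3584 x^6 + 13440 x^4 - 13440 x^2 + 1680


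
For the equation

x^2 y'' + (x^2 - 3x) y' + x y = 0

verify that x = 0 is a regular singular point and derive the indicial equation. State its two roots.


Divide by x^2 to reach normal form y'' + P_1(x) y' + P_2(x) y = 0 with P_1(x) = 1 - 3/x and P_2(x) = 1/x.
x = 0 is a singular point because the y'-coefficient 1 - 3/x has a pole at x = 0 and the y-coefficient 1/x has a pole at x = 0.
It is a regular singular point because x P_1(x) = p(x) = x - 3 and x^2 P_2(x) = q(x) = x are polynomials, hence analytic at x = 0.
p(0) = -3,  q(0) = 0.
Indicial equation: r(r-1) + p(0) r + q(0) = 0, i.e. r^2 + (p(0) - 1) r + q(0) = 0, i.e. r^2 - 4 r = 0.
Discriminant: (-4)^2 - 4(0) = 16, so r = (4 ± 4)/2.
Solving: r_1 = 4, r_2 = 0.

indicial: r^2 - 4 r = 0; roots r_1 = 4, r_2 = 0


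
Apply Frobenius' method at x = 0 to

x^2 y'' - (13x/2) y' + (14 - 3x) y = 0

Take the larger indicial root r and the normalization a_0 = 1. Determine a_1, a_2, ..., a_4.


Write in Frobenius form y'' + (p(x)/x) y' + (q(x)/x^2) y = 0:
  p(x) = -13/2,  q(x) = 14 - 3x.
Indicial equation: r(r-1) + (-13/2) r + (14) = 0 -> roots r_1 = 4, r_2 = 7/2.
Take r = r_1 = 4. Let y(x) = x^r sum_{n>=0} a_n x^n with a_0 = 1.
Substitute y = x^r sum a_n x^n and match x^{r+n}. The recurrence is
  D(n) a_n - 3 a_{n-1} = 0,  where D(n) = (r+n)(r+n-1) + (-13/2)(r+n) + (14).
  a_n = 3 / D(n) * a_{n-1}.
Since the indicial polynomial factors as (r - r_1)(r - r_2), D(n) = (r_1 + n - r_1)(r_1 + n - r_2) = n(n + 1/2).
Evaluating step by step (a_0 = 1):
  n = 1: D(1) = 1(1 + 1/2) = 3/2; numerator = 3(1) = 3; a_1 = (3)/(3/2) = 2
  n = 2: D(2) = 2(2 + 1/2) = 5; numerator = 3(2) = 6; a_2 = (6)/(5) = 6/5
  n = 3: D(3) = 3(3 + 1/2) = 21/2; numerator = 3(6/5) = 18/5; a_3 = (18/5)/(21/2) = 12/35
  n = 4: D(4) = 4(4 + 1/2) = 18; numerator = 3(12/35) = 36/35; a_4 = (36/35)/(18) = 2/35

r = 4; a_0 = 1; a_1 = 2; a_2 = 6/5; a_3 = 12/35; a_4 = 2/35


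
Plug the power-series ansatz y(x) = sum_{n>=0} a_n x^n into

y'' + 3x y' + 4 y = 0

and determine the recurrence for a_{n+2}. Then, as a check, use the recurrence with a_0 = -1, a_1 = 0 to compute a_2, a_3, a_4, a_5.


Substitute y = sum_n a_n x^n.
y''(x) has coefficient (n+2)(n+1) a_{n+2} at x^n;
3 x y'(x) has coefficient 3 n a_n at x^n (shift);
4 y(x) has coefficient 4 a_n at x^n.
Matching x^n: (n+2)(n+1) a_{n+2} + (3n + 4) a_n = 0.
Thus a_{n+2} = (-3n - 4) / ((n+1)(n+2)) * a_n.

Check with a_0 = -1, a_1 = 0 (apply the recurrence for n = 0, 1, 2, 3): a_0 = -1, a_1 = 0, a_2 = 2, a_3 = 0, a_4 = -5/3, a_5 = 0.

a_(n+2) = (-3n - 4) / ((n+1)(n+2)) * a_n; check: a_0 = -1, a_1 = 0, a_2 = 2, a_3 = 0, a_4 = -5/3, a_5 = 0


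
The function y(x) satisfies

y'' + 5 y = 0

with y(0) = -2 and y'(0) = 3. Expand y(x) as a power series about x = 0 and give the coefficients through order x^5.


Ansatz: y(x) = sum_{n>=0} a_n x^n, so y'(x) = sum_{n>=1} n a_n x^(n-1) and y''(x) = sum_{n>=2} n(n-1) a_n x^(n-2).
Substitute into P(x) y'' + Q(x) y' + R(x) y = 0 with P(x) = 1, Q(x) = 0, R(x) = 5, and match powers of x.
Initial conditions: a_0 = -2, a_1 = 3.
Setting the coefficient of each power of x to zero and solving order by order (substituting the coefficients already found):
  x^0: 2 a_2 + 5 a_0 = 0  ->  2 a_2 = -5 a_0 = 10  ->  a_2 = 5
  x^1: 6 a_3 + 5 a_1 = 0  ->  6 a_3 = -5 a_1 = -15  ->  a_3 = -5/2
  x^2: 12 a_4 + 5 a_2 = 0  ->  12 a_4 = -5 a_2 = -25  ->  a_4 = -25/12
  x^3: 20 a_5 + 5 a_3 = 0  ->  20 a_5 = -5 a_3 = 25/2  ->  a_5 = 5/8
Truncated series: y(x) = -2 + 3 x + 5 x^2 - (5/2) x^3 - (25/12) x^4 + (5/8) x^5 + O(x^6).

a_0 = -2; a_1 = 3; a_2 = 5; a_3 = -5/2; a_4 = -25/12; a_5 = 5/8


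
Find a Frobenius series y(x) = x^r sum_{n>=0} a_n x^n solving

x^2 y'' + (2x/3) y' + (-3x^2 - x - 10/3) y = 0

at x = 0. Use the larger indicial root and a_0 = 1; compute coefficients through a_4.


Write in Frobenius form y'' + (p(x)/x) y' + (q(x)/x^2) y = 0:
  p(x) = 2/3,  q(x) = -3x^2 - x - 10/3.
Indicial equation: r(r-1) + (2/3) r + (-10/3) = 0 -> roots r_1 = 2, r_2 = -5/3.
Take r = r_1 = 2. Let y(x) = x^r sum_{n>=0} a_n x^n with a_0 = 1.
Substitute y = x^r sum a_n x^n and match x^{r+n}. The recurrence is
  D(n) a_n - 1 a_{n-1} - 3 a_{n-2} = 0,  where D(n) = (r+n)(r+n-1) + (2/3)(r+n) + (-10/3).
  a_n = [1 a_{n-1} + 3 a_{n-2}] / D(n).
Since the indicial polynomial factors as (r - r_1)(r - r_2), D(n) = (r_1 + n - r_1)(r_1 + n - r_2) = n(n + 11/3).
Evaluating step by step (a_0 = 1):
  n = 1: D(1) = 1(1 + 11/3) = 14/3; numerator = 1(1) = 1; a_1 = (1)/(14/3) = 3/14
  n = 2: D(2) = 2(2 + 11/3) = 34/3; numerator = 1(3/14) + 3(1) = 45/14; a_2 = (45/14)/(34/3) = 135/476
  n = 3: D(3) = 3(3 + 11/3) = 20; numerator = 1(135/476) + 3(3/14) = 63/68; a_3 = (63/68)/(20) = 63/1360
  n = 4: D(4) = 4(4 + 11/3) = 92/3; numerator = 1(63/1360) + 3(135/476) = 8541/9520; a_4 = (8541/9520)/(92/3) = 25623/875840

r = 2; a_0 = 1; a_1 = 3/14; a_2 = 135/476; a_3 = 63/1360; a_4 = 25623/875840


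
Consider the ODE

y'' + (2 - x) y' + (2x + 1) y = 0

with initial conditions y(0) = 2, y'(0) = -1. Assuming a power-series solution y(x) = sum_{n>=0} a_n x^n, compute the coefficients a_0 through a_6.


Ansatz: y(x) = sum_{n>=0} a_n x^n, so y'(x) = sum_{n>=1} n a_n x^(n-1) and y''(x) = sum_{n>=2} n(n-1) a_n x^(n-2).
Substitute into P(x) y'' + Q(x) y' + R(x) y = 0 with P(x) = 1, Q(x) = 2 - x, R(x) = 2x + 1, and match powers of x.
Initial conditions: a_0 = 2, a_1 = -1.
Setting the coefficient of each power of x to zero and solving order by order (substituting the coefficients already found):
  x^0: 2 a_2 + 2 a_1 + a_0 = 0  ->  2 a_2 = -2 a_1 - a_0 = 0  ->  a_2 = 0
  x^1: 6 a_3 + 4 a_2 + 2 a_0 = 0  ->  6 a_3 = -4 a_2 - 2 a_0 = -4  ->  a_3 = -2/3
  x^2: 12 a_4 + 6 a_3 - a_2 + 2 a_1 = 0  ->  12 a_4 = -6 a_3 + a_2 - 2 a_1 = 6  ->  a_4 = 1/2
  x^3: 20 a_5 + 8 a_4 - 2 a_3 + 2 a_2 = 0  ->  20 a_5 = -8 a_4 + 2 a_3 - 2 a_2 = -16/3  ->  a_5 = -4/15
  x^4: 30 a_6 + 10 a_5 - 3 a_4 + 2 a_3 = 0  ->  30 a_6 = -10 a_5 + 3 a_4 - 2 a_3 = 11/2  ->  a_6 = 11/60
Truncated series: y(x) = 2 - x - (2/3) x^3 + (1/2) x^4 - (4/15) x^5 + (11/60) x^6 + O(x^7).

a_0 = 2; a_1 = -1; a_2 = 0; a_3 = -2/3; a_4 = 1/2; a_5 = -4/15; a_6 = 11/60


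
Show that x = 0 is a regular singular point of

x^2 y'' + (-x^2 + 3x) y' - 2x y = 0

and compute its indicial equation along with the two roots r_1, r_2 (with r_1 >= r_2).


Divide by x^2 to reach normal form y'' + P_1(x) y' + P_2(x) y = 0 with P_1(x) = -1 + 3/x and P_2(x) = -2/x.
x = 0 is a singular point because the y'-coefficient -1 + 3/x has a pole at x = 0 and the y-coefficient -2/x has a pole at x = 0.
It is a regular singular point because x P_1(x) = p(x) = 3 - x and x^2 P_2(x) = q(x) = -2x are polynomials, hence analytic at x = 0.
p(0) = 3,  q(0) = 0.
Indicial equation: r(r-1) + p(0) r + q(0) = 0, i.e. r^2 + (p(0) - 1) r + q(0) = 0, i.e. r^2 + 2 r = 0.
Discriminant: (2)^2 - 4(0) = 4, so r = (-2 ± 2)/2.
Solving: r_1 = 0, r_2 = -2.

indicial: r^2 + 2 r = 0; roots r_1 = 0, r_2 = -2


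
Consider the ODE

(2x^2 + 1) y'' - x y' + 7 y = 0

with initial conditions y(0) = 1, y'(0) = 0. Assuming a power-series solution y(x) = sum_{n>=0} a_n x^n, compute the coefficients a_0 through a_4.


Ansatz: y(x) = sum_{n>=0} a_n x^n, so y'(x) = sum_{n>=1} n a_n x^(n-1) and y''(x) = sum_{n>=2} n(n-1) a_n x^(n-2).
Substitute into P(x) y'' + Q(x) y' + R(x) y = 0 with P(x) = 2x^2 + 1, Q(x) = -x, R(x) = 7, and match powers of x.
Initial conditions: a_0 = 1, a_1 = 0.
Setting the coefficient of each power of x to zero and solving order by order (substituting the coefficients already found):
  x^0: 2 a_2 + 7 a_0 = 0  ->  2 a_2 = -7 a_0 = -7  ->  a_2 = -7/2
  x^1: 6 a_3 + 6 a_1 = 0  ->  6 a_3 = -6 a_1 = 0  ->  a_3 = 0
  x^2: 12 a_4 + 9 a_2 = 0  ->  12 a_4 = -9 a_2 = 63/2  ->  a_4 = 21/8
Truncated series: y(x) = 1 - (7/2) x^2 + (21/8) x^4 + O(x^5).

a_0 = 1; a_1 = 0; a_2 = -7/2; a_3 = 0; a_4 = 21/8


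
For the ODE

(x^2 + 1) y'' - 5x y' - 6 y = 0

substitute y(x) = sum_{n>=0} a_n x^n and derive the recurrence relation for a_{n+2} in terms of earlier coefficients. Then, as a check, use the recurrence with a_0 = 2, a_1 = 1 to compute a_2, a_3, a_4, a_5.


Substitute y = sum_n a_n x^n.
(1 + 1 x^2) y'' contributes (n+2)(n+1) a_{n+2} + n(n-1) a_n at x^n.
-5 x y'(x) contributes -5 n a_n at x^n.
-6 y(x) contributes -6 a_n at x^n.
Matching x^n: (n+2)(n+1) a_{n+2} + (n(n-1) - 5 n - 6) a_n = 0.
Thus a_{n+2} = (-n(n-1) + 5 n + 6) / ((n+1)(n+2)) * a_n.

Check with a_0 = 2, a_1 = 1 (apply the recurrence for n = 0, 1, 2, 3): a_0 = 2, a_1 = 1, a_2 = 6, a_3 = 11/6, a_4 = 7, a_5 = 11/8.

a_(n+2) = (-n(n-1) + 5 n + 6) / ((n+1)(n+2)) * a_n; check: a_0 = 2, a_1 = 1, a_2 = 6, a_3 = 11/6, a_4 = 7, a_5 = 11/8


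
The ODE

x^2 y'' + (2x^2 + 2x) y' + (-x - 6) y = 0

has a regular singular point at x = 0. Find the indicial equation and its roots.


Divide by x^2 to reach normal form y'' + P_1(x) y' + P_2(x) y = 0 with P_1(x) = 2 + 2/x and P_2(x) = -1/x - 6/x^2.
x = 0 is a singular point because the y'-coefficient 2 + 2/x has a pole at x = 0 and the y-coefficient -1/x - 6/x^2 has a pole at x = 0.
It is a regular singular point because x P_1(x) = p(x) = 2x + 2 and x^2 P_2(x) = q(x) = -x - 6 are polynomials, hence analytic at x = 0.
p(0) = 2,  q(0) = -6.
Indicial equation: r(r-1) + p(0) r + q(0) = 0, i.e. r^2 + (p(0) - 1) r + q(0) = 0, i.e. r^2 + 1 r - 6 = 0.
Discriminant: (1)^2 - 4(-6) = 25, so r = (-1 ± 5)/2.
Solving: r_1 = 2, r_2 = -3.

indicial: r^2 + 1 r - 6 = 0; roots r_1 = 2, r_2 = -3


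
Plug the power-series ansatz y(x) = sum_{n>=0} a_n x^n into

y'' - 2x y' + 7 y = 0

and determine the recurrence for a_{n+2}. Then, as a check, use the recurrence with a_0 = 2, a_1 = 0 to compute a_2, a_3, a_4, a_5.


Substitute y = sum_n a_n x^n.
y''(x) has coefficient (n+2)(n+1) a_{n+2} at x^n;
-2 x y'(x) has coefficient -2 n a_n at x^n (shift);
7 y(x) has coefficient 7 a_n at x^n.
Matching x^n: (n+2)(n+1) a_{n+2} + (-2n + 7) a_n = 0.
Thus a_{n+2} = (2n - 7) / ((n+1)(n+2)) * a_n.

Check with a_0 = 2, a_1 = 0 (apply the recurrence for n = 0, 1, 2, 3): a_0 = 2, a_1 = 0, a_2 = -7, a_3 = 0, a_4 = 7/4, a_5 = 0.

a_(n+2) = (2n - 7) / ((n+1)(n+2)) * a_n; check: a_0 = 2, a_1 = 0, a_2 = -7, a_3 = 0, a_4 = 7/4, a_5 = 0


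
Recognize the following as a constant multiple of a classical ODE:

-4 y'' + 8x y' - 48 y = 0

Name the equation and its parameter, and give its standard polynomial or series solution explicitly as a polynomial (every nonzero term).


All three coefficients share the factor -4; dividing through by -4 gives  y'' - 2x y' + 12 y = 0.
This matches the Hermite equation y'' - 2x y' + 2n y = 0 with 2n = 12, so n = 6; the polynomial solution is H_6(x).
With y = sum_k a_k x^k, matching x^k gives (k+2)(k+1) a_{k+2} = 2(k - n) a_k = 2(k - 6) a_k. The right side vanishes at k = 6, so the series with the parity of 6 terminates at degree 6.
Standard normalization: leading coefficient of H_n is 2^n, so a_6 = 2^6 = 64. Work downward with a_k = (k+1)(k+2) a_{k+2} / (2(k - n)):
  a_4 = (5)(6)(64) / (2(4 - 6)) = 1920/(-4) = -480
  a_2 = (3)(4)(-480) / (2(2 - 6)) = -5760/(-8) = 720
  a_0 = (1)(2)(720) / (2(0 - 6)) = 1440/(-12) = -120
Hence H_6(x) = 64 x^6 - 480 x^4 + 720 x^2 - 120.

H_6(x); series = 64 x^6 - 480 x^4 + 720 x^2 - 120


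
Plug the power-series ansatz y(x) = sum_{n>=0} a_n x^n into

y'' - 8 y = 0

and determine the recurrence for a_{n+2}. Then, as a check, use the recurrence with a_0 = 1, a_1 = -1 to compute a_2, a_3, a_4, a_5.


Substitute y = sum_n a_n x^n into y'' + (const) y = 0.
y''(x) = sum_{n>=0} (n+2)(n+1) a_{n+2} x^n.
The ODE becomes sum_n [(n+2)(n+1) a_{n+2} - 8 a_n] x^n = 0.
Setting each coefficient to zero gives the recurrence:
  (n+2)(n+1) a_{n+2} - 8 a_n = 0,
  a_{n+2} = 8 / ((n+1)(n+2)) a_n.

Check with a_0 = 1, a_1 = -1 (apply the recurrence for n = 0, 1, 2, 3): a_0 = 1, a_1 = -1, a_2 = 4, a_3 = -4/3, a_4 = 8/3, a_5 = -8/15.

a_{n+2} = 8/((n+1)(n+2)) * a_n; check: a_0 = 1, a_1 = -1, a_2 = 4, a_3 = -4/3, a_4 = 8/3, a_5 = -8/15


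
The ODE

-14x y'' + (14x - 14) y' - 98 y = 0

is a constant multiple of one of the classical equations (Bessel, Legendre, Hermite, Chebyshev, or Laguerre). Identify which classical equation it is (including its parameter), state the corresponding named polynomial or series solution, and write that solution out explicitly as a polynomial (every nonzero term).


All three coefficients share the factor -14; dividing through by -14 gives  x y'' + (1 - x) y' + 7 y = 0.
This matches the Laguerre equation x y'' + (1 - x) y' + n y = 0 with n = 7; the polynomial solution is L_7(x).
With y = sum_k a_k x^k, matching x^k gives (k+1)k a_{k+1} + (k+1) a_{k+1} - k a_k + n a_k = 0, i.e. (k+1)^2 a_{k+1} = (k - n) a_k = (k - 7) a_k. The right side vanishes at k = 7, so the series terminates at degree 7.
Standard normalization L_n(0) = 1 gives a_0 = 1. Work upward with a_{k+1} = (k - 7) a_k / (k+1)^2:
  a_1 = (0 - 7)(1) / 1^2 = -7/1 = -7
  a_2 = (1 - 7)(-7) / 2^2 = 42/4 = 21/2
  a_3 = (2 - 7)(21/2) / 3^2 = (-105/2)/9 = -35/6
  a_4 = (3 - 7)(-35/6) / 4^2 = (70/3)/16 = 35/24
  a_5 = (4 - 7)(35/24) / 5^2 = (-35/8)/25 = -7/40
  a_6 = (5 - 7)(-7/40) / 6^2 = (7/20)/36 = 7/720
  a_7 = (6 - 7)(7/720) / 7^2 = (-7/720)/49 = -1/5040
Hence L_7(x) = -x^7/5040 + 7 x^6/720 - 7 x^5/40 + 35 x^4/24 - 35 x^3/6 + 21 x^2/2 - 7 x + 1.

L_7(x); series = -x^7/5040 + 7 x^6/720 - 7 x^5/40 + 35 x^4/24 - 35 x^3/6 + 21 x^2/2 - 7 x + 1


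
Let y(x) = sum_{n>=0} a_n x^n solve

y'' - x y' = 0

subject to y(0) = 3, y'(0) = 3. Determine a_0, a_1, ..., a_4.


Ansatz: y(x) = sum_{n>=0} a_n x^n, so y'(x) = sum_{n>=1} n a_n x^(n-1) and y''(x) = sum_{n>=2} n(n-1) a_n x^(n-2).
Substitute into P(x) y'' + Q(x) y' + R(x) y = 0 with P(x) = 1, Q(x) = -x, R(x) = 0, and match powers of x.
Initial conditions: a_0 = 3, a_1 = 3.
Setting the coefficient of each power of x to zero and solving order by order (substituting the coefficients already found):
  x^0: 2 a_2 = 0  ->  a_2 = 0
  x^1: 6 a_3 - a_1 = 0  ->  6 a_3 = a_1 = 3  ->  a_3 = 1/2
  x^2: 12 a_4 - 2 a_2 = 0  ->  12 a_4 = 2 a_2 = 0  ->  a_4 = 0
Truncated series: y(x) = 3 + 3 x + (1/2) x^3 + O(x^5).

a_0 = 3; a_1 = 3; a_2 = 0; a_3 = 1/2; a_4 = 0


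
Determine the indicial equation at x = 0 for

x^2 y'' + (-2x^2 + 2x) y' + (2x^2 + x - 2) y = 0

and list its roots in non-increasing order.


Divide by x^2 to reach normal form y'' + P_1(x) y' + P_2(x) y = 0 with P_1(x) = -2 + 2/x and P_2(x) = 2 + 1/x - 2/x^2.
x = 0 is a singular point because the y'-coefficient -2 + 2/x has a pole at x = 0 and the y-coefficient 2 + 1/x - 2/x^2 has a pole at x = 0.
It is a regular singular point because x P_1(x) = p(x) = 2 - 2x and x^2 P_2(x) = q(x) = 2x^2 + x - 2 are polynomials, hence analytic at x = 0.
p(0) = 2,  q(0) = -2.
Indicial equation: r(r-1) + p(0) r + q(0) = 0, i.e. r^2 + (p(0) - 1) r + q(0) = 0, i.e. r^2 + 1 r - 2 = 0.
Discriminant: (1)^2 - 4(-2) = 9, so r = (-1 ± 3)/2.
Solving: r_1 = 1, r_2 = -2.

indicial: r^2 + 1 r - 2 = 0; roots r_1 = 1, r_2 = -2


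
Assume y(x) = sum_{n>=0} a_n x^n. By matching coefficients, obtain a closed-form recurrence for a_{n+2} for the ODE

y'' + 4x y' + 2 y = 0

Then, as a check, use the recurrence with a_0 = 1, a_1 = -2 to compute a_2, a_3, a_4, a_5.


Substitute y = sum_n a_n x^n.
y''(x) has coefficient (n+2)(n+1) a_{n+2} at x^n;
4 x y'(x) has coefficient 4 n a_n at x^n (shift);
2 y(x) has coefficient 2 a_n at x^n.
Matching x^n: (n+2)(n+1) a_{n+2} + (4n + 2) a_n = 0.
Thus a_{n+2} = (-4n - 2) / ((n+1)(n+2)) * a_n.

Check with a_0 = 1, a_1 = -2 (apply the recurrence for n = 0, 1, 2, 3): a_0 = 1, a_1 = -2, a_2 = -1, a_3 = 2, a_4 = 5/6, a_5 = -7/5.

a_(n+2) = (-4n - 2) / ((n+1)(n+2)) * a_n; check: a_0 = 1, a_1 = -2, a_2 = -1, a_3 = 2, a_4 = 5/6, a_5 = -7/5


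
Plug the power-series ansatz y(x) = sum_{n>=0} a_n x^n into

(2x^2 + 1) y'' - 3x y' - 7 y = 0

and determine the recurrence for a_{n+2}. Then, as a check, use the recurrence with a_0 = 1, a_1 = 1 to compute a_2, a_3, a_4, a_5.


Substitute y = sum_n a_n x^n.
(1 + 2 x^2) y'' contributes (n+2)(n+1) a_{n+2} + 2 n(n-1) a_n at x^n.
-3 x y'(x) contributes -3 n a_n at x^n.
-7 y(x) contributes -7 a_n at x^n.
Matching x^n: (n+2)(n+1) a_{n+2} + (2 n(n-1) - 3 n - 7) a_n = 0.
Thus a_{n+2} = (-2 n(n-1) + 3 n + 7) / ((n+1)(n+2)) * a_n.

Check with a_0 = 1, a_1 = 1 (apply the recurrence for n = 0, 1, 2, 3): a_0 = 1, a_1 = 1, a_2 = 7/2, a_3 = 5/3, a_4 = 21/8, a_5 = 1/3.

a_(n+2) = (-2 n(n-1) + 3 n + 7) / ((n+1)(n+2)) * a_n; check: a_0 = 1, a_1 = 1, a_2 = 7/2, a_3 = 5/3, a_4 = 21/8, a_5 = 1/3


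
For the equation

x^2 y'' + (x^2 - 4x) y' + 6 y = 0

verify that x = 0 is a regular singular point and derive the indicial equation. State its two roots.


Divide by x^2 to reach normal form y'' + P_1(x) y' + P_2(x) y = 0 with P_1(x) = 1 - 4/x and P_2(x) = 6/x^2.
x = 0 is a singular point because the y'-coefficient 1 - 4/x has a pole at x = 0 and the y-coefficient 6/x^2 has a pole at x = 0.
It is a regular singular point because x P_1(x) = p(x) = x - 4 and x^2 P_2(x) = q(x) = 6 are polynomials, hence analytic at x = 0.
p(0) = -4,  q(0) = 6.
Indicial equation: r(r-1) + p(0) r + q(0) = 0, i.e. r^2 + (p(0) - 1) r + q(0) = 0, i.e. r^2 - 5 r + 6 = 0.
Discriminant: (-5)^2 - 4(6) = 1, so r = (5 ± 1)/2.
Solving: r_1 = 3, r_2 = 2.

indicial: r^2 - 5 r + 6 = 0; roots r_1 = 3, r_2 = 2


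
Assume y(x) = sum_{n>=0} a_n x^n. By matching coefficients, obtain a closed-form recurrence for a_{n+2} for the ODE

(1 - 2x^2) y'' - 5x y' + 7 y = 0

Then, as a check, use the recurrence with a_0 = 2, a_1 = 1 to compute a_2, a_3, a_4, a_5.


Substitute y = sum_n a_n x^n.
(1 - 2 x^2) y'' contributes (n+2)(n+1) a_{n+2} - 2 n(n-1) a_n at x^n.
-5 x y'(x) contributes -5 n a_n at x^n.
7 y(x) contributes 7 a_n at x^n.
Matching x^n: (n+2)(n+1) a_{n+2} + (-2 n(n-1) - 5 n + 7) a_n = 0.
Thus a_{n+2} = (2 n(n-1) + 5 n - 7) / ((n+1)(n+2)) * a_n.

Check with a_0 = 2, a_1 = 1 (apply the recurrence for n = 0, 1, 2, 3): a_0 = 2, a_1 = 1, a_2 = -7, a_3 = -1/3, a_4 = -49/12, a_5 = -1/3.

a_(n+2) = (2 n(n-1) + 5 n - 7) / ((n+1)(n+2)) * a_n; check: a_0 = 2, a_1 = 1, a_2 = -7, a_3 = -1/3, a_4 = -49/12, a_5 = -1/3


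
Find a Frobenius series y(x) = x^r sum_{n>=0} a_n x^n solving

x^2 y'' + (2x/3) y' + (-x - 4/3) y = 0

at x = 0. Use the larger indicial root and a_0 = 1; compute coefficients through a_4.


Write in Frobenius form y'' + (p(x)/x) y' + (q(x)/x^2) y = 0:
  p(x) = 2/3,  q(x) = -x - 4/3.
Indicial equation: r(r-1) + (2/3) r + (-4/3) = 0 -> roots r_1 = 4/3, r_2 = -1.
Take r = r_1 = 4/3. Let y(x) = x^r sum_{n>=0} a_n x^n with a_0 = 1.
Substitute y = x^r sum a_n x^n and match x^{r+n}. The recurrence is
  D(n) a_n - 1 a_{n-1} = 0,  where D(n) = (r+n)(r+n-1) + (2/3)(r+n) + (-4/3).
  a_n = 1 / D(n) * a_{n-1}.
Since the indicial polynomial factors as (r - r_1)(r - r_2), D(n) = (r_1 + n - r_1)(r_1 + n - r_2) = n(n + 7/3).
Evaluating step by step (a_0 = 1):
  n = 1: D(1) = 1(1 + 7/3) = 10/3; numerator = 1(1) = 1; a_1 = (1)/(10/3) = 3/10
  n = 2: D(2) = 2(2 + 7/3) = 26/3; numerator = 1(3/10) = 3/10; a_2 = (3/10)/(26/3) = 9/260
  n = 3: D(3) = 3(3 + 7/3) = 16; numerator = 1(9/260) = 9/260; a_3 = (9/260)/(16) = 9/4160
  n = 4: D(4) = 4(4 + 7/3) = 76/3; numerator = 1(9/4160) = 9/4160; a_4 = (9/4160)/(76/3) = 27/316160

r = 4/3; a_0 = 1; a_1 = 3/10; a_2 = 9/260; a_3 = 9/4160; a_4 = 27/316160


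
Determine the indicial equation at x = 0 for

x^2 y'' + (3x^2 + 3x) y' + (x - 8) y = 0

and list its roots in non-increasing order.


Divide by x^2 to reach normal form y'' + P_1(x) y' + P_2(x) y = 0 with P_1(x) = 3 + 3/x and P_2(x) = 1/x - 8/x^2.
x = 0 is a singular point because the y'-coefficient 3 + 3/x has a pole at x = 0 and the y-coefficient 1/x - 8/x^2 has a pole at x = 0.
It is a regular singular point because x P_1(x) = p(x) = 3x + 3 and x^2 P_2(x) = q(x) = x - 8 are polynomials, hence analytic at x = 0.
p(0) = 3,  q(0) = -8.
Indicial equation: r(r-1) + p(0) r + q(0) = 0, i.e. r^2 + (p(0) - 1) r + q(0) = 0, i.e. r^2 + 2 r - 8 = 0.
Discriminant: (2)^2 - 4(-8) = 36, so r = (-2 ± 6)/2.
Solving: r_1 = 2, r_2 = -4.

indicial: r^2 + 2 r - 8 = 0; roots r_1 = 2, r_2 = -4


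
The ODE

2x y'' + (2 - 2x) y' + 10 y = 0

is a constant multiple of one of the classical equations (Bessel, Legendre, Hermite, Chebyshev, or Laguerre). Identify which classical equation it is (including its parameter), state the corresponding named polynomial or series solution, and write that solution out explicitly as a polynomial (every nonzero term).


All three coefficients share the factor 2; dividing through by 2 gives  x y'' + (1 - x) y' + 5 y = 0.
This matches the Laguerre equation x y'' + (1 - x) y' + n y = 0 with n = 5; the polynomial solution is L_5(x).
With y = sum_k a_k x^k, matching x^k gives (k+1)k a_{k+1} + (k+1) a_{k+1} - k a_k + n a_k = 0, i.e. (k+1)^2 a_{k+1} = (k - n) a_k = (k - 5) a_k. The right side vanishes at k = 5, so the series terminates at degree 5.
Standard normalization L_n(0) = 1 gives a_0 = 1. Work upward with a_{k+1} = (k - 5) a_k / (k+1)^2:
  a_1 = (0 - 5)(1) / 1^2 = -5/1 = -5
  a_2 = (1 - 5)(-5) / 2^2 = 20/4 = 5
  a_3 = (2 - 5)(5) / 3^2 = -15/9 = -5/3
  a_4 = (3 - 5)(-5/3) / 4^2 = (10/3)/16 = 5/24
  a_5 = (4 - 5)(5/24) / 5^2 = (-5/24)/25 = -1/120
Hence L_5(x) = -x^5/120 + 5 x^4/24 - 5 x^3/3 + 5 x^2 - 5 x + 1.

L_5(x); series = -x^5/120 + 5 x^4/24 - 5 x^3/3 + 5 x^2 - 5 x + 1


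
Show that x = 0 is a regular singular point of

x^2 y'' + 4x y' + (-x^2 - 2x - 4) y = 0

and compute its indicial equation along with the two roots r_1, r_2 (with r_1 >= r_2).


Divide by x^2 to reach normal form y'' + P_1(x) y' + P_2(x) y = 0 with P_1(x) = 4/x and P_2(x) = -1 - 2/x - 4/x^2.
x = 0 is a singular point because the y'-coefficient 4/x has a pole at x = 0 and the y-coefficient -1 - 2/x - 4/x^2 has a pole at x = 0.
It is a regular singular point because x P_1(x) = p(x) = 4 and x^2 P_2(x) = q(x) = -x^2 - 2x - 4 are polynomials, hence analytic at x = 0.
p(0) = 4,  q(0) = -4.
Indicial equation: r(r-1) + p(0) r + q(0) = 0, i.e. r^2 + (p(0) - 1) r + q(0) = 0, i.e. r^2 + 3 r - 4 = 0.
Discriminant: (3)^2 - 4(-4) = 25, so r = (-3 ± 5)/2.
Solving: r_1 = 1, r_2 = -4.

indicial: r^2 + 3 r - 4 = 0; roots r_1 = 1, r_2 = -4


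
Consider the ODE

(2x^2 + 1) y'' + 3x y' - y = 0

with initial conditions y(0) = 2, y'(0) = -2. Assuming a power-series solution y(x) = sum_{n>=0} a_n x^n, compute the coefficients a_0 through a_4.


Ansatz: y(x) = sum_{n>=0} a_n x^n, so y'(x) = sum_{n>=1} n a_n x^(n-1) and y''(x) = sum_{n>=2} n(n-1) a_n x^(n-2).
Substitute into P(x) y'' + Q(x) y' + R(x) y = 0 with P(x) = 2x^2 + 1, Q(x) = 3x, R(x) = -1, and match powers of x.
Initial conditions: a_0 = 2, a_1 = -2.
Setting the coefficient of each power of x to zero and solving order by order (substituting the coefficients already found):
  x^0: 2 a_2 - a_0 = 0  ->  2 a_2 = a_0 = 2  ->  a_2 = 1
  x^1: 6 a_3 + 2 a_1 = 0  ->  6 a_3 = -2 a_1 = 4  ->  a_3 = 2/3
  x^2: 12 a_4 + 9 a_2 = 0  ->  12 a_4 = -9 a_2 = -9  ->  a_4 = -3/4
Truncated series: y(x) = 2 - 2 x + x^2 + (2/3) x^3 - (3/4) x^4 + O(x^5).

a_0 = 2; a_1 = -2; a_2 = 1; a_3 = 2/3; a_4 = -3/4


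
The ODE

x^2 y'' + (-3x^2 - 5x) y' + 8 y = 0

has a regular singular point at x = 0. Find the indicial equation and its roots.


Divide by x^2 to reach normal form y'' + P_1(x) y' + P_2(x) y = 0 with P_1(x) = -3 - 5/x and P_2(x) = 8/x^2.
x = 0 is a singular point because the y'-coefficient -3 - 5/x has a pole at x = 0 and the y-coefficient 8/x^2 has a pole at x = 0.
It is a regular singular point because x P_1(x) = p(x) = -3x - 5 and x^2 P_2(x) = q(x) = 8 are polynomials, hence analytic at x = 0.
p(0) = -5,  q(0) = 8.
Indicial equation: r(r-1) + p(0) r + q(0) = 0, i.e. r^2 + (p(0) - 1) r + q(0) = 0, i.e. r^2 - 6 r + 8 = 0.
Discriminant: (-6)^2 - 4(8) = 4, so r = (6 ± 2)/2.
Solving: r_1 = 4, r_2 = 2.

indicial: r^2 - 6 r + 8 = 0; roots r_1 = 4, r_2 = 2


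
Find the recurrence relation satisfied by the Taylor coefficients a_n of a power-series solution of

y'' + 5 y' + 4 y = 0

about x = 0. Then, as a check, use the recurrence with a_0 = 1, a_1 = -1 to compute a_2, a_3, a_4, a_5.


Substitute y = sum_n a_n x^n.
y''(x) has coefficient (n+2)(n+1) a_{n+2} at x^n;
5 y'(x) has coefficient 5 (n+1) a_{n+1} at x^n;
4 y(x) has coefficient 4 a_n at x^n.
Matching x^n: (n+2)(n+1) a_{n+2} + 5 (n+1) a_{n+1} + 4 a_n = 0.
Thus a_{n+2} = [-5 (n+1) a_{n+1} - 4 a_n] / ((n+1)(n+2)).

Check with a_0 = 1, a_1 = -1 (apply the recurrence for n = 0, 1, 2, 3): a_0 = 1, a_1 = -1, a_2 = 1/2, a_3 = -1/6, a_4 = 1/24, a_5 = -1/120.

a_(n+2) = [-5 (n+1) a_(n+1) - 4 a_n] / ((n+1)(n+2)); check: a_0 = 1, a_1 = -1, a_2 = 1/2, a_3 = -1/6, a_4 = 1/24, a_5 = -1/120


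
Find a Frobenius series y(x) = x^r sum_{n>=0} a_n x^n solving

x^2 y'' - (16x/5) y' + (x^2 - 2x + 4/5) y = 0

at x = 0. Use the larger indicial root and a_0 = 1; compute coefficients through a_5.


Write in Frobenius form y'' + (p(x)/x) y' + (q(x)/x^2) y = 0:
  p(x) = -16/5,  q(x) = x^2 - 2x + 4/5.
Indicial equation: r(r-1) + (-16/5) r + (4/5) = 0 -> roots r_1 = 4, r_2 = 1/5.
Take r = r_1 = 4. Let y(x) = x^r sum_{n>=0} a_n x^n with a_0 = 1.
Substitute y = x^r sum a_n x^n and match x^{r+n}. The recurrence is
  D(n) a_n - 2 a_{n-1} + 1 a_{n-2} = 0,  where D(n) = (r+n)(r+n-1) + (-16/5)(r+n) + (4/5).
  a_n = [2 a_{n-1} - 1 a_{n-2}] / D(n).
Since the indicial polynomial factors as (r - r_1)(r - r_2), D(n) = (r_1 + n - r_1)(r_1 + n - r_2) = n(n + 19/5).
Evaluating step by step (a_0 = 1):
  n = 1: D(1) = 1(1 + 19/5) = 24/5; numerator = 2(1) = 2; a_1 = (2)/(24/5) = 5/12
  n = 2: D(2) = 2(2 + 19/5) = 58/5; numerator = 2(5/12) - 1(1) = -1/6; a_2 = (-1/6)/(58/5) = -5/348
  n = 3: D(3) = 3(3 + 19/5) = 102/5; numerator = 2(-5/348) - 1(5/12) = -155/348; a_3 = (-155/348)/(102/5) = -775/35496
  n = 4: D(4) = 4(4 + 19/5) = 156/5; numerator = 2(-775/35496) - 1(-5/348) = -130/4437; a_4 = (-130/4437)/(156/5) = -25/26622
  n = 5: D(5) = 5(5 + 19/5) = 44; numerator = 2(-25/26622) - 1(-775/35496) = 125/6264; a_5 = (125/6264)/(44) = 125/275616

r = 4; a_0 = 1; a_1 = 5/12; a_2 = -5/348; a_3 = -775/35496; a_4 = -25/26622; a_5 = 125/275616


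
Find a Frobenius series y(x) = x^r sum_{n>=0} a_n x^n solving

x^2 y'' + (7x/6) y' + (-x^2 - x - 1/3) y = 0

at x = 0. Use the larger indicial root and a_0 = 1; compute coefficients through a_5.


Write in Frobenius form y'' + (p(x)/x) y' + (q(x)/x^2) y = 0:
  p(x) = 7/6,  q(x) = -x^2 - x - 1/3.
Indicial equation: r(r-1) + (7/6) r + (-1/3) = 0 -> roots r_1 = 1/2, r_2 = -2/3.
Take r = r_1 = 1/2. Let y(x) = x^r sum_{n>=0} a_n x^n with a_0 = 1.
Substitute y = x^r sum a_n x^n and match x^{r+n}. The recurrence is
  D(n) a_n - 1 a_{n-1} - 1 a_{n-2} = 0,  where D(n) = (r+n)(r+n-1) + (7/6)(r+n) + (-1/3).
  a_n = [1 a_{n-1} + 1 a_{n-2}] / D(n).
Since the indicial polynomial factors as (r - r_1)(r - r_2), D(n) = (r_1 + n - r_1)(r_1 + n - r_2) = n(n + 7/6).
Evaluating step by step (a_0 = 1):
  n = 1: D(1) = 1(1 + 7/6) = 13/6; numerator = 1(1) = 1; a_1 = (1)/(13/6) = 6/13
  n = 2: D(2) = 2(2 + 7/6) = 19/3; numerator = 1(6/13) + 1(1) = 19/13; a_2 = (19/13)/(19/3) = 3/13
  n = 3: D(3) = 3(3 + 7/6) = 25/2; numerator = 1(3/13) + 1(6/13) = 9/13; a_3 = (9/13)/(25/2) = 18/325
  n = 4: D(4) = 4(4 + 7/6) = 62/3; numerator = 1(18/325) + 1(3/13) = 93/325; a_4 = (93/325)/(62/3) = 9/650
  n = 5: D(5) = 5(5 + 7/6) = 185/6; numerator = 1(9/650) + 1(18/325) = 9/130; a_5 = (9/130)/(185/6) = 27/12025

r = 1/2; a_0 = 1; a_1 = 6/13; a_2 = 3/13; a_3 = 18/325; a_4 = 9/650; a_5 = 27/12025


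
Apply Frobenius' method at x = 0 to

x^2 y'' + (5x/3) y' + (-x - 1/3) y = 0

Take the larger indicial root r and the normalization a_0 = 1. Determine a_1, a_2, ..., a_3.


Write in Frobenius form y'' + (p(x)/x) y' + (q(x)/x^2) y = 0:
  p(x) = 5/3,  q(x) = -x - 1/3.
Indicial equation: r(r-1) + (5/3) r + (-1/3) = 0 -> roots r_1 = 1/3, r_2 = -1.
Take r = r_1 = 1/3. Let y(x) = x^r sum_{n>=0} a_n x^n with a_0 = 1.
Substitute y = x^r sum a_n x^n and match x^{r+n}. The recurrence is
  D(n) a_n - 1 a_{n-1} = 0,  where D(n) = (r+n)(r+n-1) + (5/3)(r+n) + (-1/3).
  a_n = 1 / D(n) * a_{n-1}.
Since the indicial polynomial factors as (r - r_1)(r - r_2), D(n) = (r_1 + n - r_1)(r_1 + n - r_2) = n(n + 4/3).
Evaluating step by step (a_0 = 1):
  n = 1: D(1) = 1(1 + 4/3) = 7/3; numerator = 1(1) = 1; a_1 = (1)/(7/3) = 3/7
  n = 2: D(2) = 2(2 + 4/3) = 20/3; numerator = 1(3/7) = 3/7; a_2 = (3/7)/(20/3) = 9/140
  n = 3: D(3) = 3(3 + 4/3) = 13; numerator = 1(9/140) = 9/140; a_3 = (9/140)/(13) = 9/1820

r = 1/3; a_0 = 1; a_1 = 3/7; a_2 = 9/140; a_3 = 9/1820


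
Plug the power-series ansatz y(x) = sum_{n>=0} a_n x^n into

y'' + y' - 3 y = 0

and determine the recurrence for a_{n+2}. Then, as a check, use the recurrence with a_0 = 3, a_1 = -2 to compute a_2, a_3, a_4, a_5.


Substitute y = sum_n a_n x^n.
y''(x) has coefficient (n+2)(n+1) a_{n+2} at x^n;
y'(x) has coefficient (n+1) a_{n+1} at x^n;
-3 y(x) has coefficient -3 a_n at x^n.
Matching x^n: (n+2)(n+1) a_{n+2} + (n+1) a_{n+1} - 3 a_n = 0.
Thus a_{n+2} = [-(n+1) a_{n+1} + 3 a_n] / ((n+1)(n+2)).

Check with a_0 = 3, a_1 = -2 (apply the recurrence for n = 0, 1, 2, 3): a_0 = 3, a_1 = -2, a_2 = 11/2, a_3 = -17/6, a_4 = 25/12, a_5 = -101/120.

a_(n+2) = [-(n+1) a_(n+1) + 3 a_n] / ((n+1)(n+2)); check: a_0 = 3, a_1 = -2, a_2 = 11/2, a_3 = -17/6, a_4 = 25/12, a_5 = -101/120


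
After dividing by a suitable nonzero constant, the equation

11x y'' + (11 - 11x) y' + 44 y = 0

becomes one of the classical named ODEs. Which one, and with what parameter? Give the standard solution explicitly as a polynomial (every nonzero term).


All three coefficients share the factor 11; dividing through by 11 gives  x y'' + (1 - x) y' + 4 y = 0.
This matches the Laguerre equation x y'' + (1 - x) y' + n y = 0 with n = 4; the polynomial solution is L_4(x).
With y = sum_k a_k x^k, matching x^k gives (k+1)k a_{k+1} + (k+1) a_{k+1} - k a_k + n a_k = 0, i.e. (k+1)^2 a_{k+1} = (k - n) a_k = (k - 4) a_k. The right side vanishes at k = 4, so the series terminates at degree 4.
Standard normalization L_n(0) = 1 gives a_0 = 1. Work upward with a_{k+1} = (k - 4) a_k / (k+1)^2:
  a_1 = (0 - 4)(1) / 1^2 = -4/1 = -4
  a_2 = (1 - 4)(-4) / 2^2 = 12/4 = 3
  a_3 = (2 - 4)(3) / 3^2 = -6/9 = -2/3
  a_4 = (3 - 4)(-2/3) / 4^2 = (2/3)/16 = 1/24
Hence L_4(x) = x^4/24 - 2 x^3/3 + 3 x^2 - 4 x + 1.

L_4(x); series = x^4/24 - 2 x^3/3 + 3 x^2 - 4 x + 1


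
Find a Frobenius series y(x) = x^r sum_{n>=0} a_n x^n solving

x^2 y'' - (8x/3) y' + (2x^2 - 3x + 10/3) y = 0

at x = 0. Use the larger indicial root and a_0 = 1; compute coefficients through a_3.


Write in Frobenius form y'' + (p(x)/x) y' + (q(x)/x^2) y = 0:
  p(x) = -8/3,  q(x) = 2x^2 - 3x + 10/3.
Indicial equation: r(r-1) + (-8/3) r + (10/3) = 0 -> roots r_1 = 2, r_2 = 5/3.
Take r = r_1 = 2. Let y(x) = x^r sum_{n>=0} a_n x^n with a_0 = 1.
Substitute y = x^r sum a_n x^n and match x^{r+n}. The recurrence is
  D(n) a_n - 3 a_{n-1} + 2 a_{n-2} = 0,  where D(n) = (r+n)(r+n-1) + (-8/3)(r+n) + (10/3).
  a_n = [3 a_{n-1} - 2 a_{n-2}] / D(n).
Since the indicial polynomial factors as (r - r_1)(r - r_2), D(n) = (r_1 + n - r_1)(r_1 + n - r_2) = n(n + 1/3).
Evaluating step by step (a_0 = 1):
  n = 1: D(1) = 1(1 + 1/3) = 4/3; numerator = 3(1) = 3; a_1 = (3)/(4/3) = 9/4
  n = 2: D(2) = 2(2 + 1/3) = 14/3; numerator = 3(9/4) - 2(1) = 19/4; a_2 = (19/4)/(14/3) = 57/56
  n = 3: D(3) = 3(3 + 1/3) = 10; numerator = 3(57/56) - 2(9/4) = -81/56; a_3 = (-81/56)/(10) = -81/560

r = 2; a_0 = 1; a_1 = 9/4; a_2 = 57/56; a_3 = -81/560


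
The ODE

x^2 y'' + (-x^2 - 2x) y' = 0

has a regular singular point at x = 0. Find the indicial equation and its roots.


Divide by x^2 to reach normal form y'' + P_1(x) y' + P_2(x) y = 0 with P_1(x) = -1 - 2/x and P_2(x) = 0.
x = 0 is a singular point because the y'-coefficient -1 - 2/x has a pole at x = 0.
It is a regular singular point because x P_1(x) = p(x) = -x - 2 and x^2 P_2(x) = q(x) = 0 are polynomials, hence analytic at x = 0.
p(0) = -2,  q(0) = 0.
Indicial equation: r(r-1) + p(0) r + q(0) = 0, i.e. r^2 + (p(0) - 1) r + q(0) = 0, i.e. r^2 - 3 r = 0.
Discriminant: (-3)^2 - 4(0) = 9, so r = (3 ± 3)/2.
Solving: r_1 = 3, r_2 = 0.

indicial: r^2 - 3 r = 0; roots r_1 = 3, r_2 = 0


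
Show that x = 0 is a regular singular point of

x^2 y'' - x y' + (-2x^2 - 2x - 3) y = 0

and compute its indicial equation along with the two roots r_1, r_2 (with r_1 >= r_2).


Divide by x^2 to reach normal form y'' + P_1(x) y' + P_2(x) y = 0 with P_1(x) = -1/x and P_2(x) = -2 - 2/x - 3/x^2.
x = 0 is a singular point because the y'-coefficient -1/x has a pole at x = 0 and the y-coefficient -2 - 2/x - 3/x^2 has a pole at x = 0.
It is a regular singular point because x P_1(x) = p(x) = -1 and x^2 P_2(x) = q(x) = -2x^2 - 2x - 3 are polynomials, hence analytic at x = 0.
p(0) = -1,  q(0) = -3.
Indicial equation: r(r-1) + p(0) r + q(0) = 0, i.e. r^2 + (p(0) - 1) r + q(0) = 0, i.e. r^2 - 2 r - 3 = 0.
Discriminant: (-2)^2 - 4(-3) = 16, so r = (2 ± 4)/2.
Solving: r_1 = 3, r_2 = -1.

indicial: r^2 - 2 r - 3 = 0; roots r_1 = 3, r_2 = -1


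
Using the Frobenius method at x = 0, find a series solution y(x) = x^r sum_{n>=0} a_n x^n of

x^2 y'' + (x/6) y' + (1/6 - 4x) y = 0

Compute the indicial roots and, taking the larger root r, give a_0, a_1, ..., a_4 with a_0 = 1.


Write in Frobenius form y'' + (p(x)/x) y' + (q(x)/x^2) y = 0:
  p(x) = 1/6,  q(x) = 1/6 - 4x.
Indicial equation: r(r-1) + (1/6) r + (1/6) = 0 -> roots r_1 = 1/2, r_2 = 1/3.
Take r = r_1 = 1/2. Let y(x) = x^r sum_{n>=0} a_n x^n with a_0 = 1.
Substitute y = x^r sum a_n x^n and match x^{r+n}. The recurrence is
  D(n) a_n - 4 a_{n-1} = 0,  where D(n) = (r+n)(r+n-1) + (1/6)(r+n) + (1/6).
  a_n = 4 / D(n) * a_{n-1}.
Since the indicial polynomial factors as (r - r_1)(r - r_2), D(n) = (r_1 + n - r_1)(r_1 + n - r_2) = n(n + 1/6).
Evaluating step by step (a_0 = 1):
  n = 1: D(1) = 1(1 + 1/6) = 7/6; numerator = 4(1) = 4; a_1 = (4)/(7/6) = 24/7
  n = 2: D(2) = 2(2 + 1/6) = 13/3; numerator = 4(24/7) = 96/7; a_2 = (96/7)/(13/3) = 288/91
  n = 3: D(3) = 3(3 + 1/6) = 19/2; numerator = 4(288/91) = 1152/91; a_3 = (1152/91)/(19/2) = 2304/1729
  n = 4: D(4) = 4(4 + 1/6) = 50/3; numerator = 4(2304/1729) = 9216/1729; a_4 = (9216/1729)/(50/3) = 13824/43225

r = 1/2; a_0 = 1; a_1 = 24/7; a_2 = 288/91; a_3 = 2304/1729; a_4 = 13824/43225


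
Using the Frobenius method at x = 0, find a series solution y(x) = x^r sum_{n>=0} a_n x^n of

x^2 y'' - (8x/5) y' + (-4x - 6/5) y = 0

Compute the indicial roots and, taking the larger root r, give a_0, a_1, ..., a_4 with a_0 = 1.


Write in Frobenius form y'' + (p(x)/x) y' + (q(x)/x^2) y = 0:
  p(x) = -8/5,  q(x) = -4x - 6/5.
Indicial equation: r(r-1) + (-8/5) r + (-6/5) = 0 -> roots r_1 = 3, r_2 = -2/5.
Take r = r_1 = 3. Let y(x) = x^r sum_{n>=0} a_n x^n with a_0 = 1.
Substitute y = x^r sum a_n x^n and match x^{r+n}. The recurrence is
  D(n) a_n - 4 a_{n-1} = 0,  where D(n) = (r+n)(r+n-1) + (-8/5)(r+n) + (-6/5).
  a_n = 4 / D(n) * a_{n-1}.
Since the indicial polynomial factors as (r - r_1)(r - r_2), D(n) = (r_1 + n - r_1)(r_1 + n - r_2) = n(n + 17/5).
Evaluating step by step (a_0 = 1):
  n = 1: D(1) = 1(1 + 17/5) = 22/5; numerator = 4(1) = 4; a_1 = (4)/(22/5) = 10/11
  n = 2: D(2) = 2(2 + 17/5) = 54/5; numerator = 4(10/11) = 40/11; a_2 = (40/11)/(54/5) = 100/297
  n = 3: D(3) = 3(3 + 17/5) = 96/5; numerator = 4(100/297) = 400/297; a_3 = (400/297)/(96/5) = 125/1782
  n = 4: D(4) = 4(4 + 17/5) = 148/5; numerator = 4(125/1782) = 250/891; a_4 = (250/891)/(148/5) = 625/65934

r = 3; a_0 = 1; a_1 = 10/11; a_2 = 100/297; a_3 = 125/1782; a_4 = 625/65934


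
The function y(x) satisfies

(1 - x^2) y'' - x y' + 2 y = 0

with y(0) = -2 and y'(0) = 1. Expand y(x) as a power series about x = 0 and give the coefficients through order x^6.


Ansatz: y(x) = sum_{n>=0} a_n x^n, so y'(x) = sum_{n>=1} n a_n x^(n-1) and y''(x) = sum_{n>=2} n(n-1) a_n x^(n-2).
Substitute into P(x) y'' + Q(x) y' + R(x) y = 0 with P(x) = 1 - x^2, Q(x) = -x, R(x) = 2, and match powers of x.
Initial conditions: a_0 = -2, a_1 = 1.
Setting the coefficient of each power of x to zero and solving order by order (substituting the coefficients already found):
  x^0: 2 a_2 + 2 a_0 = 0  ->  2 a_2 = -2 a_0 = 4  ->  a_2 = 2
  x^1: 6 a_3 + a_1 = 0  ->  6 a_3 = -a_1 = -1  ->  a_3 = -1/6
  x^2: 12 a_4 - 2 a_2 = 0  ->  12 a_4 = 2 a_2 = 4  ->  a_4 = 1/3
  x^3: 20 a_5 - 7 a_3 = 0  ->  20 a_5 = 7 a_3 = -7/6  ->  a_5 = -7/120
  x^4: 30 a_6 - 14 a_4 = 0  ->  30 a_6 = 14 a_4 = 14/3  ->  a_6 = 7/45
Truncated series: y(x) = -2 + x + 2 x^2 - (1/6) x^3 + (1/3) x^4 - (7/120) x^5 + (7/45) x^6 + O(x^7).

a_0 = -2; a_1 = 1; a_2 = 2; a_3 = -1/6; a_4 = 1/3; a_5 = -7/120; a_6 = 7/45


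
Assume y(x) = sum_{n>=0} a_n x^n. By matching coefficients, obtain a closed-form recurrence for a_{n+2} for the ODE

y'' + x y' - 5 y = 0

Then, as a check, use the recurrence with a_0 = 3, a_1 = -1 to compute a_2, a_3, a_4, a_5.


Substitute y = sum_n a_n x^n.
y''(x) has coefficient (n+2)(n+1) a_{n+2} at x^n;
x y'(x) has coefficient n a_n at x^n (shift);
-5 y(x) has coefficient -5 a_n at x^n.
Matching x^n: (n+2)(n+1) a_{n+2} + (n - 5) a_n = 0.
Thus a_{n+2} = (-n + 5) / ((n+1)(n+2)) * a_n.

Check with a_0 = 3, a_1 = -1 (apply the recurrence for n = 0, 1, 2, 3): a_0 = 3, a_1 = -1, a_2 = 15/2, a_3 = -2/3, a_4 = 15/8, a_5 = -1/15.

a_(n+2) = (-n + 5) / ((n+1)(n+2)) * a_n; check: a_0 = 3, a_1 = -1, a_2 = 15/2, a_3 = -2/3, a_4 = 15/8, a_5 = -1/15


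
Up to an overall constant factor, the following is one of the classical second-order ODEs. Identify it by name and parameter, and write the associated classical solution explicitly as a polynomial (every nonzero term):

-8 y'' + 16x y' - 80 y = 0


All three coefficients share the factor -8; dividing through by -8 gives  y'' - 2x y' + 10 y = 0.
This matches the Hermite equation y'' - 2x y' + 2n y = 0 with 2n = 10, so n = 5; the polynomial solution is H_5(x).
With y = sum_k a_k x^k, matching x^k gives (k+2)(k+1) a_{k+2} = 2(k - n) a_k = 2(k - 5) a_k. The right side vanishes at k = 5, so the series with the parity of 5 terminates at degree 5.
Standard normalization: leading coefficient of H_n is 2^n, so a_5 = 2^5 = 32. Work downward with a_k = (k+1)(k+2) a_{k+2} / (2(k - n)):
  a_3 = (4)(5)(32) / (2(3 - 5)) = 640/(-4) = -160
  a_1 = (2)(3)(-160) / (2(1 - 5)) = -960/(-8) = 120
Hence H_5(x) = 32 x^5 - 160 x^3 + 120 x.

H_5(x); series = 32 x^5 - 160 x^3 + 120 x


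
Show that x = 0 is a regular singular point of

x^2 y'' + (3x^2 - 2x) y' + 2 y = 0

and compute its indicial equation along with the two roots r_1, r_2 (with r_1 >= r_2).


Divide by x^2 to reach normal form y'' + P_1(x) y' + P_2(x) y = 0 with P_1(x) = 3 - 2/x and P_2(x) = 2/x^2.
x = 0 is a singular point because the y'-coefficient 3 - 2/x has a pole at x = 0 and the y-coefficient 2/x^2 has a pole at x = 0.
It is a regular singular point because x P_1(x) = p(x) = 3x - 2 and x^2 P_2(x) = q(x) = 2 are polynomials, hence analytic at x = 0.
p(0) = -2,  q(0) = 2.
Indicial equation: r(r-1) + p(0) r + q(0) = 0, i.e. r^2 + (p(0) - 1) r + q(0) = 0, i.e. r^2 - 3 r + 2 = 0.
Discriminant: (-3)^2 - 4(2) = 1, so r = (3 ± 1)/2.
Solving: r_1 = 2, r_2 = 1.

indicial: r^2 - 3 r + 2 = 0; roots r_1 = 2, r_2 = 1


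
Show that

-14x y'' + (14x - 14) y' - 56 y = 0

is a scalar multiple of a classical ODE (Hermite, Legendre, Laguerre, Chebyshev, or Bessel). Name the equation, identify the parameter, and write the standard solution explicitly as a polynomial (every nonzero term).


All three coefficients share the factor -14; dividing through by -14 gives  x y'' + (1 - x) y' + 4 y = 0.
This matches the Laguerre equation x y'' + (1 - x) y' + n y = 0 with n = 4; the polynomial solution is L_4(x).
With y = sum_k a_k x^k, matching x^k gives (k+1)k a_{k+1} + (k+1) a_{k+1} - k a_k + n a_k = 0, i.e. (k+1)^2 a_{k+1} = (k - n) a_k = (k - 4) a_k. The right side vanishes at k = 4, so the series terminates at degree 4.
Standard normalization L_n(0) = 1 gives a_0 = 1. Work upward with a_{k+1} = (k - 4) a_k / (k+1)^2:
  a_1 = (0 - 4)(1) / 1^2 = -4/1 = -4
  a_2 = (1 - 4)(-4) / 2^2 = 12/4 = 3
  a_3 = (2 - 4)(3) / 3^2 = -6/9 = -2/3
  a_4 = (3 - 4)(-2/3) / 4^2 = (2/3)/16 = 1/24
Hence L_4(x) = x^4/24 - 2 x^3/3 + 3 x^2 - 4 x + 1.

L_4(x); series = x^4/24 - 2 x^3/3 + 3 x^2 - 4 x + 1
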